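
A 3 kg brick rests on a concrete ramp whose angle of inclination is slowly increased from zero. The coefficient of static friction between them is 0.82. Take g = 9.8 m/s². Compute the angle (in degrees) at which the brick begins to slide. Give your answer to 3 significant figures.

39.4°

At the threshold of sliding, static friction is at its maximum μ_s N and exactly balances the weight component along the incline: mg sin θ = μ_s mg cos θ.
Hence tan θ = μ_s = 0.82, so θ = arctan(0.82) = 39.3518°.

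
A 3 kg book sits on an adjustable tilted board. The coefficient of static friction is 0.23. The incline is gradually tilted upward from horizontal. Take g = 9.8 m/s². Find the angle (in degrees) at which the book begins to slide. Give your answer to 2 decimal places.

12.95°

At the threshold of sliding, static friction is at its maximum μ_s N and exactly balances the weight component along the incline: mg sin θ = μ_s mg cos θ.
Hence tan θ = μ_s = 0.23, so θ = arctan(0.23) = 12.9528°.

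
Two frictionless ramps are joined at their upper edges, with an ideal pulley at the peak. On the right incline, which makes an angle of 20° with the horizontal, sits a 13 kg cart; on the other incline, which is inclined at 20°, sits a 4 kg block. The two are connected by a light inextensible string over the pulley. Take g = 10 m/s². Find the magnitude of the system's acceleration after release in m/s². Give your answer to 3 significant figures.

1.81 m/s²

Resolve each weight along its own incline: the 13 kg mass has component 13 × 10 × sin 20° = 44.463 N down its slope, and the 4 kg mass has 4 × 10 × sin 20° = 13.681 N down its slope.
The 13 kg side's 44.463 N exceeds the other side's 13.681 N, so that mass slides down and the 4 kg mass slides up. Taking that direction as positive, Newton's second law for the whole system gives 44.463 − 13.681 = (13 + 4) a, so a = 30.782 / 17 = 1.8107 m/s².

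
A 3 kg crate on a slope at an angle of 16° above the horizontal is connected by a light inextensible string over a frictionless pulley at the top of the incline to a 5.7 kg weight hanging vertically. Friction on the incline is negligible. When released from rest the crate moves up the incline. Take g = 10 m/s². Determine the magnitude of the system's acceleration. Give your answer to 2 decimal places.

5.60 m/s²

For the crate on the incline: the weight component along the slope is m₁g sin 16° = 3 × 10 × 0.2756 = 8.268 N and the normal force is N = m₁g cos 16° = 28.838 N.
Newton's second law for the crate (up-slope positive): T − 8.268 = 3 a. For the hanging weight (downward positive): 5.7 × 10 − T = 5.7 a.
Adding the two equations eliminates T: 48.732 = 8.7 a, so a = 5.6014 m/s².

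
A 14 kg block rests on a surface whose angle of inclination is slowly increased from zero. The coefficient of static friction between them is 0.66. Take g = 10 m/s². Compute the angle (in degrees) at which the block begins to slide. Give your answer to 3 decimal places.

At the threshold of sliding, static friction is at its maximum μ_s N and exactly balances the weight component along the incline: mg sin θ = μ_s mg cos θ.
Hence tan θ = μ_s = 0.66, so θ = arctan(0.66) = 33.4248°.

33.425°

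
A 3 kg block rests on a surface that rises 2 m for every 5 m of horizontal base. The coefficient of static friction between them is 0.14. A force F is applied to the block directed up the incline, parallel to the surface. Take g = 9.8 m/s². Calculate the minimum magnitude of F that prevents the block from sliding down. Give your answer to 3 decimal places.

7.097 N

The normal force is N = mg cos 21.80° = 27.297 N. With F at its minimum the block is on the verge of sliding down, so static friction is at its maximum μ_s N = 0.14 × 27.297 = 3.822 N and acts up the slope.
Equilibrium along the incline: F + μ_s N = mg sin 21.80°, so F = 10.919 − 3.822 = 7.097 N.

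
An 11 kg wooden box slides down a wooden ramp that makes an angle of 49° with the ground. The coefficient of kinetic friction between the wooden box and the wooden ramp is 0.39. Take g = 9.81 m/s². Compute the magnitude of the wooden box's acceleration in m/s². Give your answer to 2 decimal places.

Resolving the weight along the incline: the component pulling the wooden box down the slope is mg sin 49° = 11 × 9.81 × 0.7547 = 81.440 N, and the normal force is N = mg cos 49° = 11 × 9.81 × 0.6561 = 70.800 N.
Kinetic friction acts up the slope with magnitude f = μN = 0.39 × 70.800 = 27.612 N.
Net force along the incline is 81.440 − 27.612 = 53.828 N, so a = 53.828 / 11 = 4.8935 m/s².

4.89 m/s²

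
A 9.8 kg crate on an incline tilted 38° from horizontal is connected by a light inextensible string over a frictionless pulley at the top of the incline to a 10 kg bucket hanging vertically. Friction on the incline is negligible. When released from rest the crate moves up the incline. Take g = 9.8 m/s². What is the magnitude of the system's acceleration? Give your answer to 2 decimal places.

1.96 m/s²

For the crate on the incline: the weight component along the slope is m₁g sin 38° = 9.8 × 9.8 × 0.6157 = 59.132 N and the normal force is N = m₁g cos 38° = 75.681 N.
Newton's second law for the crate (up-slope positive): T − 59.132 = 9.8 a. For the hanging bucket (downward positive): 10 × 9.8 − T = 10 a.
Adding the two equations eliminates T: 38.868 = 19.8 a, so a = 1.9630 m/s².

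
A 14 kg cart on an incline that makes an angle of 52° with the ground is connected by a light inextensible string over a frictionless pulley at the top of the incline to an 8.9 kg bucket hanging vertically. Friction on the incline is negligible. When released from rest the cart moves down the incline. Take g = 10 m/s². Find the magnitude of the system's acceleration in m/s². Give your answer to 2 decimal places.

For the cart on the incline: the weight component along the slope is m₁g sin 52° = 14 × 10 × 0.7880 = 110.320 N and the normal force is N = m₁g cos 52° = 86.193 N.
Newton's second law for the cart (down-slope positive): 110.320 − T = 14 a. For the hanging bucket (upward positive): T − 8.9 × 10 = 8.9 a.
Adding the two equations eliminates T: 21.320 = 22.9 a, so a = 0.9310 m/s².

0.93 m/s²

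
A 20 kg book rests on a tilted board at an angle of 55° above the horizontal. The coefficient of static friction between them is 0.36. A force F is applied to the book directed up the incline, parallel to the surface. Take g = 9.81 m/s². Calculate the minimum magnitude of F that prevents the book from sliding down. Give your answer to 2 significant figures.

The normal force is N = mg cos 55° = 112.536 N. With F at its minimum the book is on the verge of sliding down, so static friction is at its maximum μ_s N = 0.36 × 112.536 = 40.513 N and acts up the slope.
Equilibrium along the incline: F + μ_s N = mg sin 55°, so F = 160.718 − 40.513 = 120.205 N.

120 N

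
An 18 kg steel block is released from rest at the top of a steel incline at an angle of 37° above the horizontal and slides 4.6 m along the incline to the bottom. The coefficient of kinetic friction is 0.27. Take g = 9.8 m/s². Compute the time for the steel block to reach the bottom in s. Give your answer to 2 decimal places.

The weight component along the incline is mg sin 37° = 106.160 N and the normal force is N = mg cos 37° = 140.879 N.
Friction up the slope is f = μN = 0.27 × 140.879 = 38.037 N, so the net downslope force is 106.160 − 38.037 = 68.123 N and a = 68.123 / 18 = 3.7846 m/s².
Starting from rest, L = ½at², so t = √(2L/a) = √(2 × 4.6 / 3.7846) = 1.5591 s.

1.56 s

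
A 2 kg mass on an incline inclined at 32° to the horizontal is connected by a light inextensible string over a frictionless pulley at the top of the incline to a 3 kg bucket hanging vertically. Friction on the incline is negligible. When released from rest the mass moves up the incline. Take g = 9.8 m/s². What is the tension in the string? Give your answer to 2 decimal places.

For the mass on the incline: the weight component along the slope is m₁g sin 32° = 2 × 9.8 × 0.5299 = 10.386 N and the normal force is N = m₁g cos 32° = 16.622 N.
Newton's second law for the mass (up-slope positive): T − 10.386 = 2 a. For the hanging bucket (downward positive): 3 × 9.8 − T = 3 a.
Adding the two equations eliminates T: 19.014 = 5 a, so a = 3.8028 m/s².
Then from the hanging bucket's equation, T = 3 × (9.8 − 3.8028) = 17.992 N.

17.99 N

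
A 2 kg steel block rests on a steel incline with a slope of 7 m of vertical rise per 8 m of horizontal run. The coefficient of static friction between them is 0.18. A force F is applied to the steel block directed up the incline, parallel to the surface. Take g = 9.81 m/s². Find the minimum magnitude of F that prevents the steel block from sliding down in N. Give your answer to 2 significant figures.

10 N

The normal force is N = mg cos 41.19° = 14.766 N. With F at its minimum the steel block is on the verge of sliding down, so static friction is at its maximum μ_s N = 0.18 × 14.766 = 2.658 N and acts up the slope.
Equilibrium along the incline: F + μ_s N = mg sin 41.19°, so F = 12.920 − 2.658 = 10.262 N.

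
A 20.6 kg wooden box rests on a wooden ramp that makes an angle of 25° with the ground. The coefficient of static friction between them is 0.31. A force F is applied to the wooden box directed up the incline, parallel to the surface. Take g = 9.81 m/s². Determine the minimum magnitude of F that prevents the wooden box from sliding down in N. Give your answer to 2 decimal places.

The normal force is N = mg cos 25° = 183.152 N. With F at its minimum the wooden box is on the verge of sliding down, so static friction is at its maximum μ_s N = 0.31 × 183.152 = 56.777 N and acts up the slope.
Equilibrium along the incline: F + μ_s N = mg sin 25°, so F = 85.405 − 56.777 = 28.628 N.

28.63 N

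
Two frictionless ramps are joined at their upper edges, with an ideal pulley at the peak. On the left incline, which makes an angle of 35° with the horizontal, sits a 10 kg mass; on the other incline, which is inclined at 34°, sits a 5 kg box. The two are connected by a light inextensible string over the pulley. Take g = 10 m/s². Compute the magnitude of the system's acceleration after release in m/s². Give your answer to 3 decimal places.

1.960 m/s²

Resolve each weight along its own incline: the 10 kg mass has component 10 × 10 × sin 35° = 57.358 N down its slope, and the 5 kg mass has 5 × 10 × sin 34° = 27.960 N down its slope.
The 10 kg side's 57.358 N exceeds the other side's 27.960 N, so that mass slides down and the 5 kg mass slides up. Taking that direction as positive, Newton's second law for the whole system gives 57.358 − 27.960 = (10 + 5) a, so a = 29.398 / 15 = 1.9599 m/s².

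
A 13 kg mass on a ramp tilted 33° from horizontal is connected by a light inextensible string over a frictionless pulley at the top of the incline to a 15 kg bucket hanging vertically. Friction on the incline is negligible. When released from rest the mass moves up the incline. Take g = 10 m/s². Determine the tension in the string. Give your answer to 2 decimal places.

For the mass on the incline: the weight component along the slope is m₁g sin 33° = 13 × 10 × 0.5446 = 70.798 N and the normal force is N = m₁g cos 33° = 109.027 N.
Newton's second law for the mass (up-slope positive): T − 70.798 = 13 a. For the hanging bucket (downward positive): 15 × 10 − T = 15 a.
Adding the two equations eliminates T: 79.202 = 28 a, so a = 2.8286 m/s².
Then from the hanging bucket's equation, T = 15 × (10 − 2.8286) = 107.571 N.

107.57 N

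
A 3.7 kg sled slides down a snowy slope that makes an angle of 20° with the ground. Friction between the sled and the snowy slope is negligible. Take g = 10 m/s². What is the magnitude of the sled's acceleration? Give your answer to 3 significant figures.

3.42 m/s²

Resolving the weight along the incline: the component pulling the sled down the slope is mg sin 20° = 3.7 × 10 × 0.3420 = 12.654 N, and the normal force is N = mg cos 20° = 3.7 × 10 × 0.9397 = 34.769 N.
With no friction the net force along the incline is 12.654 N, so a = g sin 20° = 12.654 / 3.7 = 3.4200 m/s².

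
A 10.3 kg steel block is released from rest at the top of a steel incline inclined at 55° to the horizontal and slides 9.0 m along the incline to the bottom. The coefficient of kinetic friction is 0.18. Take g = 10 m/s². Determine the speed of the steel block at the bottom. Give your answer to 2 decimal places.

The weight component along the incline is mg sin 55° = 84.373 N and the normal force is N = mg cos 55° = 59.078 N.
Friction up the slope is f = μN = 0.18 × 59.078 = 10.634 N, so the net downslope force is 84.373 − 10.634 = 73.739 N and a = 73.739 / 10.3 = 7.1591 m/s².
Starting from rest over a distance of 9.0 m, v² = 2aL = 2 × 7.1591 × 9.0 = 128.8638, so v = 11.3518 m/s.

11.35 m/s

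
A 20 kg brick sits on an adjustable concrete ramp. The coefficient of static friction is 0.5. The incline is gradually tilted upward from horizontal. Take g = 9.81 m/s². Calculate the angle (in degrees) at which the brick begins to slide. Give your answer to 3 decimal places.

At the threshold of sliding, static friction is at its maximum μ_s N and exactly balances the weight component along the incline: mg sin θ = μ_s mg cos θ.
Hence tan θ = μ_s = 0.5, so θ = arctan(0.5) = 26.5651°.

26.565°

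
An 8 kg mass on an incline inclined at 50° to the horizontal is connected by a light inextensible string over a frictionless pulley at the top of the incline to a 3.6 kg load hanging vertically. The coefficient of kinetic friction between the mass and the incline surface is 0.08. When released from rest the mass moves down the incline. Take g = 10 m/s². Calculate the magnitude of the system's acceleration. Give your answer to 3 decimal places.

For the mass on the incline: the weight component along the slope is m₁g sin 50° = 8 × 10 × 0.7660 = 61.280 N and the normal force is N = m₁g cos 50° = 51.423 N.
Kinetic friction opposes the mass's motion down the incline: f = μN = 0.08 × 51.423 = 4.114 N acting up the slope.
Newton's second law for the mass (down-slope positive): 61.280 − 4.114 − T = 8 a. For the hanging load (upward positive): T − 3.6 × 10 = 3.6 a.
Adding the two equations eliminates T: 21.166 = 11.6 a, so a = 1.8247 m/s².

1.825 m/s²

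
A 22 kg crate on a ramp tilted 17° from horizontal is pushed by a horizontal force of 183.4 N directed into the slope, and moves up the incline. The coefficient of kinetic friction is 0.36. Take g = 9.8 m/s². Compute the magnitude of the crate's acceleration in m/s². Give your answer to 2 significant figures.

The horizontal push has components F cos 17° = 183.4 × 0.9563 = 175.385 N up the incline and F sin 17° = 183.4 × 0.2924 = 53.626 N pressing into the surface.
The normal force is therefore N = mg cos 17° + F sin 17° = 206.178 + 53.626 = 259.804 N, and kinetic friction down the slope is μN = 0.36 × 259.804 = 93.529 N.
Along the incline: F cos 17° − mg sin 17° − μN = ma, so 175.385 − 63.041 − 93.529 = 22 a, giving a = 0.8552 m/s².

0.86 m/s²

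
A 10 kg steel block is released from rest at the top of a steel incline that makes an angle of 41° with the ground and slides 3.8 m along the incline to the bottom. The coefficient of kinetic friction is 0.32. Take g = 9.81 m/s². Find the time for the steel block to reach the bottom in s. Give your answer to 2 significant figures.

1.4 s

The weight component along the incline is mg sin 41° = 64.359 N and the normal force is N = mg cos 41° = 74.037 N.
Friction up the slope is f = μN = 0.32 × 74.037 = 23.692 N, so the net downslope force is 64.359 − 23.692 = 40.667 N and a = 40.667 / 10 = 4.0667 m/s².
Starting from rest, L = ½at², so t = √(2L/a) = √(2 × 3.8 / 4.0667) = 1.3671 s.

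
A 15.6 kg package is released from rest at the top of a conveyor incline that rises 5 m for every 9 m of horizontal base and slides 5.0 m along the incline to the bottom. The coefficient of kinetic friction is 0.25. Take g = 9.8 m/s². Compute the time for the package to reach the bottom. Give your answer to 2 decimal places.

1.95 s

The weight component along the incline is mg sin 29.05° = 74.245 N and the normal force is N = mg cos 29.05° = 133.641 N.
Friction up the slope is f = μN = 0.25 × 133.641 = 33.410 N, so the net downslope force is 74.245 − 33.410 = 40.835 N and a = 40.835 / 15.6 = 2.6176 m/s².
Starting from rest, L = ½at², so t = √(2L/a) = √(2 × 5.0 / 2.6176) = 1.9546 s.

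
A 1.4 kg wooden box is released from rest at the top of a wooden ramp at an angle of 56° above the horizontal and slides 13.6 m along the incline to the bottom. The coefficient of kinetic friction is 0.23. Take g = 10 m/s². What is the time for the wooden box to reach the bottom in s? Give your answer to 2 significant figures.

2.0 s

The weight component along the incline is mg sin 56° = 11.607 N and the normal force is N = mg cos 56° = 7.829 N.
Friction up the slope is f = μN = 0.23 × 7.829 = 1.801 N, so the net downslope force is 11.607 − 1.801 = 9.806 N and a = 9.806 / 1.4 = 7.0043 m/s².
Starting from rest, L = ½at², so t = √(2L/a) = √(2 × 13.6 / 7.0043) = 1.9706 s.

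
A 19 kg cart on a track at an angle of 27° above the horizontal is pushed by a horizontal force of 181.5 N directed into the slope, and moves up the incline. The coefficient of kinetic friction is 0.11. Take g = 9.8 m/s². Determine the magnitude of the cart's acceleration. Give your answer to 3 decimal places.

The horizontal push has components F cos 27° = 181.5 × 0.8910 = 161.716 N up the incline and F sin 27° = 181.5 × 0.4540 = 82.401 N pressing into the surface.
The normal force is therefore N = mg cos 27° + F sin 27° = 165.904 + 82.401 = 248.305 N, and kinetic friction down the slope is μN = 0.11 × 248.305 = 27.314 N.
Along the incline: F cos 27° − mg sin 27° − μN = ma, so 161.716 − 84.535 − 27.314 = 19 a, giving a = 2.6246 m/s².

2.625 m/s²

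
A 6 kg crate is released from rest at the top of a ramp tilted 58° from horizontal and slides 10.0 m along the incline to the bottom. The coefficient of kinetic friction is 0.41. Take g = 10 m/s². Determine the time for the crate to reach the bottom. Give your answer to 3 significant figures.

The weight component along the incline is mg sin 58° = 50.883 N and the normal force is N = mg cos 58° = 31.795 N.
Friction up the slope is f = μN = 0.41 × 31.795 = 13.036 N, so the net downslope force is 50.883 − 13.036 = 37.847 N and a = 37.847 / 6 = 6.3078 m/s².
Starting from rest, L = ½at², so t = √(2L/a) = √(2 × 10.0 / 6.3078) = 1.7806 s.

1.78 s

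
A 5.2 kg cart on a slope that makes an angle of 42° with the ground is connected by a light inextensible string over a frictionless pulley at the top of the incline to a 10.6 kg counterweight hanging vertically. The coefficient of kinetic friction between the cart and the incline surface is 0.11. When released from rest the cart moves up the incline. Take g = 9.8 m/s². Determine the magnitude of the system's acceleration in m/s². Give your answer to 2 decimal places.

4.15 m/s²

For the cart on the incline: the weight component along the slope is m₁g sin 42° = 5.2 × 9.8 × 0.6691 = 34.097 N and the normal force is N = m₁g cos 42° = 37.871 N.
Kinetic friction opposes the cart's motion up the incline: f = μN = 0.11 × 37.871 = 4.166 N acting down the slope.
Newton's second law for the cart (up-slope positive): T − 34.097 − 4.166 = 5.2 a. For the hanging counterweight (downward positive): 10.6 × 9.8 − T = 10.6 a.
Adding the two equations eliminates T: 65.617 = 15.8 a, so a = 4.1530 m/s².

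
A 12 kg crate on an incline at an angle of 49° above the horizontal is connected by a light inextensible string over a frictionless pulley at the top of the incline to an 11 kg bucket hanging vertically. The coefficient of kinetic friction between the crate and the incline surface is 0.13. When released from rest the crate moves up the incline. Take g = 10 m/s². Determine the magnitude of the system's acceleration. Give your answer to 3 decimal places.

For the crate on the incline: the weight component along the slope is m₁g sin 49° = 12 × 10 × 0.7547 = 90.564 N and the normal force is N = m₁g cos 49° = 78.727 N.
Kinetic friction opposes the crate's motion up the incline: f = μN = 0.13 × 78.727 = 10.235 N acting down the slope.
Newton's second law for the crate (up-slope positive): T − 90.564 − 10.235 = 12 a. For the hanging bucket (downward positive): 11 × 10 − T = 11 a.
Adding the two equations eliminates T: 9.201 = 23 a, so a = 0.4000 m/s².

0.400 m/s²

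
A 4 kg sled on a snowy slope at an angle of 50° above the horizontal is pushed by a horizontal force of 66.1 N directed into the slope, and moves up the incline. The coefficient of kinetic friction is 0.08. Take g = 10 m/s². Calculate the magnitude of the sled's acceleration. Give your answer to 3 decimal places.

1.435 m/s²

The horizontal push has components F cos 50° = 66.1 × 0.6428 = 42.489 N up the incline and F sin 50° = 66.1 × 0.7660 = 50.633 N pressing into the surface.
The normal force is therefore N = mg cos 50° + F sin 50° = 25.712 + 50.633 = 76.345 N, and kinetic friction down the slope is μN = 0.08 × 76.345 = 6.108 N.
Along the incline: F cos 50° − mg sin 50° − μN = ma, so 42.489 − 30.640 − 6.108 = 4 a, giving a = 1.4352 m/s².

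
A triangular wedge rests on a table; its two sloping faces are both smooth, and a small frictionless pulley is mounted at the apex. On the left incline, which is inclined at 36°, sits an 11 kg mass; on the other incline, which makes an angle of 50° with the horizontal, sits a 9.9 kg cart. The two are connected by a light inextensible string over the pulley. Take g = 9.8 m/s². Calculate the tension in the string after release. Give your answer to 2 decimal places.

Resolve each weight along its own incline: the 11 kg mass has component 11 × 9.8 × sin 36° = 63.363 N down its slope, and the 9.9 kg mass has 9.9 × 9.8 × sin 50° = 74.322 N down its slope.
The 9.9 kg side's 74.322 N exceeds the other side's 63.363 N, so that mass slides down and the 11 kg mass slides up. Taking that direction as positive, Newton's second law for the whole system gives 74.322 − 63.363 = (11 + 9.9) a, so a = 10.959 / 20.9 = 0.5244 m/s².
For the 11 kg mass (up-slope positive): T − 63.363 = 11 × 0.5244, so T = 69.131 N.

69.13 N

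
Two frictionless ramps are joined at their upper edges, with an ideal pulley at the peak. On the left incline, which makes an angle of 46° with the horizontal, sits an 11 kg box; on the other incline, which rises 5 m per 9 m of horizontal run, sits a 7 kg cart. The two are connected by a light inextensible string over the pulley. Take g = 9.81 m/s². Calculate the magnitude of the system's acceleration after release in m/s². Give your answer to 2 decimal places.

Resolve each weight along its own incline: the 11 kg mass has component 11 × 9.81 × sin 46° = 77.624 N down its slope, and the 7 kg mass has 7 × 9.81 × sin 29.05° = 33.349 N down its slope.
The 11 kg side's 77.624 N exceeds the other side's 33.349 N, so that mass slides down and the 7 kg mass slides up. Taking that direction as positive, Newton's second law for the whole system gives 77.624 − 33.349 = (11 + 7) a, so a = 44.275 / 18 = 2.4597 m/s².

2.46 m/s²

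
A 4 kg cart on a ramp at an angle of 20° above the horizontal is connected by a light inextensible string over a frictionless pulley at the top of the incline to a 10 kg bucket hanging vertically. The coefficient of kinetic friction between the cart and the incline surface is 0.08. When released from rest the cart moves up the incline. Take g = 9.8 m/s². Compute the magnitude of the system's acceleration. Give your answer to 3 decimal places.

5.832 m/s²

For the cart on the incline: the weight component along the slope is m₁g sin 20° = 4 × 9.8 × 0.3420 = 13.406 N and the normal force is N = m₁g cos 20° = 36.836 N.
Kinetic friction opposes the cart's motion up the incline: f = μN = 0.08 × 36.836 = 2.947 N acting down the slope.
Newton's second law for the cart (up-slope positive): T − 13.406 − 2.947 = 4 a. For the hanging bucket (downward positive): 10 × 9.8 − T = 10 a.
Adding the two equations eliminates T: 81.647 = 14 a, so a = 5.8319 m/s².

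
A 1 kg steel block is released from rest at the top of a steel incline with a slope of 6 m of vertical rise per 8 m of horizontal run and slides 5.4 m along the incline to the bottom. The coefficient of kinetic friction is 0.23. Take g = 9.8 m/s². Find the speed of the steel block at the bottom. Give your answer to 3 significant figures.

The weight component along the incline is mg sin 36.87° = 5.880 N and the normal force is N = mg cos 36.87° = 7.840 N.
Friction up the slope is f = μN = 0.23 × 7.840 = 1.803 N, so the net downslope force is 5.880 − 1.803 = 4.077 N and a = 4.077 / 1 = 4.0770 m/s².
Starting from rest over a distance of 5.4 m, v² = 2aL = 2 × 4.0770 × 5.4 = 44.0316, so v = 6.6356 m/s.

6.64 m/s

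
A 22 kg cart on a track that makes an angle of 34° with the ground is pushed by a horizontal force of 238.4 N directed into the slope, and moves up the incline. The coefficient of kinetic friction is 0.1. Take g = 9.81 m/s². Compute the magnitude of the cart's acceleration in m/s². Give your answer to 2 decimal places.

2.08 m/s²

The horizontal push has components F cos 34° = 238.4 × 0.8290 = 197.634 N up the incline and F sin 34° = 238.4 × 0.5592 = 133.313 N pressing into the surface.
The normal force is therefore N = mg cos 34° + F sin 34° = 178.915 + 133.313 = 312.228 N, and kinetic friction down the slope is μN = 0.1 × 312.228 = 31.223 N.
Along the incline: F cos 34° − mg sin 34° − μN = ma, so 197.634 − 120.687 − 31.223 = 22 a, giving a = 2.0784 m/s².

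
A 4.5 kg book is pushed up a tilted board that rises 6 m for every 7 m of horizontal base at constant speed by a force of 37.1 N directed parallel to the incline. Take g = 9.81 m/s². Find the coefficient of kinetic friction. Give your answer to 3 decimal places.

0.250

At constant speed ΣF = 0 along the incline. The applied 37.1 N acts up the slope; the weight component mg sin 40.60° = 28.729 N and kinetic friction μN both act down the slope.
So 37.1 = 28.729 + μ × 33.517, giving μ = (37.1 − 28.729) / 33.517 = 0.2498.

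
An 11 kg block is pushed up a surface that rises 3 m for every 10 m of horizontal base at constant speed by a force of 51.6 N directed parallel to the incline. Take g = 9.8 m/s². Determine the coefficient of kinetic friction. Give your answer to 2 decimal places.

At constant speed ΣF = 0 along the incline. The applied 51.6 N acts up the slope; the weight component mg sin 16.70° = 30.976 N and kinetic friction μN both act down the slope.
So 51.6 = 30.976 + μ × 103.254, giving μ = (51.6 − 30.976) / 103.254 = 0.1997.

0.20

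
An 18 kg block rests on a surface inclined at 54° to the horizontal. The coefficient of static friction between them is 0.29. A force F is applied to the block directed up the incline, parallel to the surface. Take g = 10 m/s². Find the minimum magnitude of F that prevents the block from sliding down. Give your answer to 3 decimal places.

114.941 N

The normal force is N = mg cos 54° = 105.801 N. With F at its minimum the block is on the verge of sliding down, so static friction is at its maximum μ_s N = 0.29 × 105.801 = 30.682 N and acts up the slope.
Equilibrium along the incline: F + μ_s N = mg sin 54°, so F = 145.623 − 30.682 = 114.941 N.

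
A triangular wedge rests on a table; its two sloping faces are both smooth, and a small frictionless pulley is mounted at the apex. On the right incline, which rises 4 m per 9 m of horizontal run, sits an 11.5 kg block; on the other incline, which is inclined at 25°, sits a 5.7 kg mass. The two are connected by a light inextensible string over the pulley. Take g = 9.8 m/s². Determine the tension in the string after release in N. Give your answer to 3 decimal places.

30.953 N

Resolve each weight along its own incline: the 11.5 kg mass has component 11.5 × 9.8 × sin 23.96° = 45.772 N down its slope, and the 5.7 kg mass has 5.7 × 9.8 × sin 25° = 23.607 N down its slope.
The 11.5 kg side's 45.772 N exceeds the other side's 23.607 N, so that mass slides down and the 5.7 kg mass slides up. Taking that direction as positive, Newton's second law for the whole system gives 45.772 − 23.607 = (11.5 + 5.7) a, so a = 22.165 / 17.2 = 1.2887 m/s².
For the 5.7 kg mass (up-slope positive): T − 23.607 = 5.7 × 1.2887, so T = 30.953 N.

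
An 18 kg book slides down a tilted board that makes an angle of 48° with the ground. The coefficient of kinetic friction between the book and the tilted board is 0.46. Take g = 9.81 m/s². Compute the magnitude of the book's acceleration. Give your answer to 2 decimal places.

Resolving the weight along the incline: the component pulling the book down the slope is mg sin 48° = 18 × 9.81 × 0.7431 = 131.217 N, and the normal force is N = mg cos 48° = 18 × 9.81 × 0.6691 = 118.150 N.
Kinetic friction acts up the slope with magnitude f = μN = 0.46 × 118.150 = 54.349 N.
Net force along the incline is 131.217 − 54.349 = 76.868 N, so a = 76.868 / 18 = 4.2704 m/s².

4.27 m/s²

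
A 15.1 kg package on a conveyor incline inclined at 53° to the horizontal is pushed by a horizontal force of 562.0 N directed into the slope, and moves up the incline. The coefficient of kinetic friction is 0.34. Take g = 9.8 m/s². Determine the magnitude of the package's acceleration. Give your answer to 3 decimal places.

2.461 m/s²

The horizontal push has components F cos 53° = 562.0 × 0.6018 = 338.212 N up the incline and F sin 53° = 562.0 × 0.7986 = 448.813 N pressing into the surface.
The normal force is therefore N = mg cos 53° + F sin 53° = 89.054 + 448.813 = 537.867 N, and kinetic friction down the slope is μN = 0.34 × 537.867 = 182.875 N.
Along the incline: F cos 53° − mg sin 53° − μN = ma, so 338.212 − 118.177 − 182.875 = 15.1 a, giving a = 2.4609 m/s².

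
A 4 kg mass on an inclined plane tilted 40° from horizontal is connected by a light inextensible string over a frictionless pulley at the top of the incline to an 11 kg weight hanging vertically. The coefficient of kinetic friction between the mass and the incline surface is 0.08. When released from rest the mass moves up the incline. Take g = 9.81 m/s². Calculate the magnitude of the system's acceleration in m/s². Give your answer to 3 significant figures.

For the mass on the incline: the weight component along the slope is m₁g sin 40° = 4 × 9.81 × 0.6428 = 25.223 N and the normal force is N = m₁g cos 40° = 30.060 N.
Kinetic friction opposes the mass's motion up the incline: f = μN = 0.08 × 30.060 = 2.405 N acting down the slope.
Newton's second law for the mass (up-slope positive): T − 25.223 − 2.405 = 4 a. For the hanging weight (downward positive): 11 × 9.81 − T = 11 a.
Adding the two equations eliminates T: 80.282 = 15 a, so a = 5.3521 m/s².

5.35 m/s²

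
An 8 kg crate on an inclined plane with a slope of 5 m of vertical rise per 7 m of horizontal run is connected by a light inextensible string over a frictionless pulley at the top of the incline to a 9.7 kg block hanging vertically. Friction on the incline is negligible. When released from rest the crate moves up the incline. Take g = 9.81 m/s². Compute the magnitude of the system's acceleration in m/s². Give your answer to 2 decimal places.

2.80 m/s²

For the crate on the incline: the weight component along the slope is m₁g sin 35.54° = 8 × 9.81 × 0.5812 = 45.613 N and the normal force is N = m₁g cos 35.54° = 63.862 N.
Newton's second law for the crate (up-slope positive): T − 45.613 = 8 a. For the hanging block (downward positive): 9.7 × 9.81 − T = 9.7 a.
Adding the two equations eliminates T: 49.544 = 17.7 a, so a = 2.7991 m/s².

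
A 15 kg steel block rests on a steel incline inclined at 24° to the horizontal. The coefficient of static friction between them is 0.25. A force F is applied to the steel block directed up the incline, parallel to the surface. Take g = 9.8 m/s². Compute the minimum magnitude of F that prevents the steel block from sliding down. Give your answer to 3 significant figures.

The normal force is N = mg cos 24° = 134.291 N. With F at its minimum the steel block is on the verge of sliding down, so static friction is at its maximum μ_s N = 0.25 × 134.291 = 33.573 N and acts up the slope.
Equilibrium along the incline: F + μ_s N = mg sin 24°, so F = 59.790 − 33.573 = 26.217 N.

26.2 N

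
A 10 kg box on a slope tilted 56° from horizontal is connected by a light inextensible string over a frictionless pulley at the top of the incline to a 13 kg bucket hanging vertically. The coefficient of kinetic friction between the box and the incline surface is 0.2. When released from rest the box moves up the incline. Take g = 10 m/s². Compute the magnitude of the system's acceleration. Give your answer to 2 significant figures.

For the box on the incline: the weight component along the slope is m₁g sin 56° = 10 × 10 × 0.8290 = 82.900 N and the normal force is N = m₁g cos 56° = 55.919 N.
Kinetic friction opposes the box's motion up the incline: f = μN = 0.2 × 55.919 = 11.184 N acting down the slope.
Newton's second law for the box (up-slope positive): T − 82.900 − 11.184 = 10 a. For the hanging bucket (downward positive): 13 × 10 − T = 13 a.
Adding the two equations eliminates T: 35.916 = 23 a, so a = 1.5616 m/s².

1.6 m/s²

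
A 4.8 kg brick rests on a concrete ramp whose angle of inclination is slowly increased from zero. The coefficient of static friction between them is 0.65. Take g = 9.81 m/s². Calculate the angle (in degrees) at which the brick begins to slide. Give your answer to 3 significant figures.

33.0°

At the threshold of sliding, static friction is at its maximum μ_s N and exactly balances the weight component along the incline: mg sin θ = μ_s mg cos θ.
Hence tan θ = μ_s = 0.65, so θ = arctan(0.65) = 33.0239°.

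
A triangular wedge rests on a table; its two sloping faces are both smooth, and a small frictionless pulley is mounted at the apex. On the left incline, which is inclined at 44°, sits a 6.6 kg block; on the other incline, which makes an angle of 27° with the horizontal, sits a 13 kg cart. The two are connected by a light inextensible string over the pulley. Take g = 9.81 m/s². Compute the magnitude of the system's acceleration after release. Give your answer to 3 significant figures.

0.659 m/s²

Resolve each weight along its own incline: the 6.6 kg mass has component 6.6 × 9.81 × sin 44° = 44.976 N down its slope, and the 13 kg mass has 13 × 9.81 × sin 27° = 57.897 N down its slope.
The 13 kg side's 57.897 N exceeds the other side's 44.976 N, so that mass slides down and the 6.6 kg mass slides up. Taking that direction as positive, Newton's second law for the whole system gives 57.897 − 44.976 = (6.6 + 13) a, so a = 12.921 / 19.6 = 0.6592 m/s².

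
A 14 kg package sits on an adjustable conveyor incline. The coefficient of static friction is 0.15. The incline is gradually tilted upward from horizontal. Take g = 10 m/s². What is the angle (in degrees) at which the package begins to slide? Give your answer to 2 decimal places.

8.53°

At the threshold of sliding, static friction is at its maximum μ_s N and exactly balances the weight component along the incline: mg sin θ = μ_s mg cos θ.
Hence tan θ = μ_s = 0.15, so θ = arctan(0.15) = 8.5308°.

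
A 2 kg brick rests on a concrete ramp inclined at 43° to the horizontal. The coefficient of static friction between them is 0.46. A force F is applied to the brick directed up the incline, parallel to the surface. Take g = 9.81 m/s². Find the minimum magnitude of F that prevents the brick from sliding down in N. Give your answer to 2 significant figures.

The normal force is N = mg cos 43° = 14.349 N. With F at its minimum the brick is on the verge of sliding down, so static friction is at its maximum μ_s N = 0.46 × 14.349 = 6.601 N and acts up the slope.
Equilibrium along the incline: F + μ_s N = mg sin 43°, so F = 13.381 − 6.601 = 6.780 N.

6.8 N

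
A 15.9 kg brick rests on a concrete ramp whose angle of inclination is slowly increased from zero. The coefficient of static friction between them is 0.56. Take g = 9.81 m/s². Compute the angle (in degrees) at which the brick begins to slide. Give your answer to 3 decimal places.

29.249°

At the threshold of sliding, static friction is at its maximum μ_s N and exactly balances the weight component along the incline: mg sin θ = μ_s mg cos θ.
Hence tan θ = μ_s = 0.56, so θ = arctan(0.56) = 29.2488°.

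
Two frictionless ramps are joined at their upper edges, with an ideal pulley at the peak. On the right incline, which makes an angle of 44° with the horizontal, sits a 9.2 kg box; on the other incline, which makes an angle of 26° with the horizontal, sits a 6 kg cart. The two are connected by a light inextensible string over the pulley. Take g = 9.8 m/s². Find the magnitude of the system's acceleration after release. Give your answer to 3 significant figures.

2.42 m/s²

Resolve each weight along its own incline: the 9.2 kg mass has component 9.2 × 9.8 × sin 44° = 62.630 N down its slope, and the 6 kg mass has 6 × 9.8 × sin 26° = 25.776 N down its slope.
The 9.2 kg side's 62.630 N exceeds the other side's 25.776 N, so that mass slides down and the 6 kg mass slides up. Taking that direction as positive, Newton's second law for the whole system gives 62.630 − 25.776 = (9.2 + 6) a, so a = 36.854 / 15.2 = 2.4246 m/s².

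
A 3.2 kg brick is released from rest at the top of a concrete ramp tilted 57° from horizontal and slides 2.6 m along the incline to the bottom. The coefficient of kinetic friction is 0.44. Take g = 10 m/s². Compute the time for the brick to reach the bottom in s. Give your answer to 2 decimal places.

0.93 s

The weight component along the incline is mg sin 57° = 26.837 N and the normal force is N = mg cos 57° = 17.428 N.
Friction up the slope is f = μN = 0.44 × 17.428 = 7.668 N, so the net downslope force is 26.837 − 7.668 = 19.169 N and a = 19.169 / 3.2 = 5.9903 m/s².
Starting from rest, L = ½at², so t = √(2L/a) = √(2 × 2.6 / 5.9903) = 0.9317 s.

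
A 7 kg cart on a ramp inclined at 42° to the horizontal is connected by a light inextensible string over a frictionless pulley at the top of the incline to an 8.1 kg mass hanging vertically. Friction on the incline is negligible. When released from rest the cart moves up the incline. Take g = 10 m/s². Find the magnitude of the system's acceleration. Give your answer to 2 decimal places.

For the cart on the incline: the weight component along the slope is m₁g sin 42° = 7 × 10 × 0.6691 = 46.837 N and the normal force is N = m₁g cos 42° = 52.020 N.
Newton's second law for the cart (up-slope positive): T − 46.837 = 7 a. For the hanging mass (downward positive): 8.1 × 10 − T = 8.1 a.
Adding the two equations eliminates T: 34.163 = 15.1 a, so a = 2.2625 m/s².

2.26 m/s²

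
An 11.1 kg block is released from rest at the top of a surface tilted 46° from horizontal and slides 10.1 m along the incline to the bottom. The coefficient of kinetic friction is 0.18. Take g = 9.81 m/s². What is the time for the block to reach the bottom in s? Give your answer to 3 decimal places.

The weight component along the incline is mg sin 46° = 78.330 N and the normal force is N = mg cos 46° = 75.642 N.
Friction up the slope is f = μN = 0.18 × 75.642 = 13.616 N, so the net downslope force is 78.330 − 13.616 = 64.714 N and a = 64.714 / 11.1 = 5.8301 m/s².
Starting from rest, L = ½at², so t = √(2L/a) = √(2 × 10.1 / 5.8301) = 1.8614 s.

1.861 s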